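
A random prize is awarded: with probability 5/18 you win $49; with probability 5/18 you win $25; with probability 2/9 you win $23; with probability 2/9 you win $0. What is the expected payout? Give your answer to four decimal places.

25.6667

E[payout] = 49·5/18 + 25·5/18 + 23·2/9 + 0·2/9
 = 245/18 + 125/18 + 46/9 + 0
 = 77/3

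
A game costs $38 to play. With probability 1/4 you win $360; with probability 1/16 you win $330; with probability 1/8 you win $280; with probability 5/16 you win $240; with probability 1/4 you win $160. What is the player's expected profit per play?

E[payout] = 360·1/4 + 330·1/16 + 280·1/8 + 240·5/16 + 160·1/4
 = 90 + 165/8 + 35 + 75 + 40
 = 2085/8
Net = 2085/8 - 38 = 1781/8

222.625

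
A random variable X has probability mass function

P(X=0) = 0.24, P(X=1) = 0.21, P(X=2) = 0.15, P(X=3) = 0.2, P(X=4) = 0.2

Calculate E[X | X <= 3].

1.3875

P(X <= 3) = 0.24 + 0.21 + 0.15 + 0.2 = 0.8.
E[X | X <= 3] = [0·0.24 + 1·0.21 + 2·0.15 + 3·0.2] / 0.8
 = 1.11 / 0.8
 = 111/80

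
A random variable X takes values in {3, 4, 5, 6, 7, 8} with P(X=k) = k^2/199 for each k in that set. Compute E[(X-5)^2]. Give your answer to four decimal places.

E[(X-5)^2] = Σ (x-5)^2·P(X=x)
 = 4·9/199 + 1·16/199 + 0·25/199 + 1·36/199 + 4·49/199 + 9·64/199
 = 36/199 + 16/199 + 0 + 36/199 + 196/199 + 576/199
 = 860/199

4.3216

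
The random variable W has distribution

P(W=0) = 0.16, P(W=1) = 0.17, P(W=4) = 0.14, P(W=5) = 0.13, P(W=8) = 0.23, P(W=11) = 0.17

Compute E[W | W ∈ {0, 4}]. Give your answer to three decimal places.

1.867

P(W ∈ {0, 4}) = 0.16 + 0.14 = 0.3.
E[W | W ∈ {0, 4}] = [0·0.16 + 4·0.14] / 0.3
 = 0.56 / 0.3
 = 28/15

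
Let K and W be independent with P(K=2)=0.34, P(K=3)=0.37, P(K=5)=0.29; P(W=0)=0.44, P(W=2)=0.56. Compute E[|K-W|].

E[|K-W|] = Σ_k Σ_w |k-w| · P(K=k)P(W=w)
 = 2·0.1496 + 0·0.1904 + 3·0.1628 + 1·0.2072 + 5·0.1276 + 3·0.1624
 = 0.2992 + 0 + 0.4884 + 0.2072 + 0.638 + 0.4872
 = 2.12

2.12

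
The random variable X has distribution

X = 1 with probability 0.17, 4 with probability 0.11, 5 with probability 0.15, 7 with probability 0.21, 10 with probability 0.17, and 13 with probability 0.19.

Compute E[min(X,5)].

E[min(X,5)] = Σ min(x,5)·P(X=x)
 = 1·0.17 + 4·0.11 + 5·0.15 + 5·0.21 + 5·0.17 + 5·0.19
 = 0.17 + 0.44 + 0.75 + 1.05 + 0.85 + 0.95
 = 4.21

4.21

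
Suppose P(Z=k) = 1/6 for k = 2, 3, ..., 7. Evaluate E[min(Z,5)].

4

E[min(Z,5)] = Σ min(z,5)·P(Z=z)
 = 2·1/6 + 3·1/6 + 4·1/6 + 5·1/6 + 5·1/6 + 5·1/6
 = 1/3 + 1/2 + 2/3 + 5/6 + 5/6 + 5/6
 = 4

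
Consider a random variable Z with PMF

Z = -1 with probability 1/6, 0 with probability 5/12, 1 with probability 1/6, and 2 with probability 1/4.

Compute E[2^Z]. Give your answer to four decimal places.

E[2^Z] = Σ 2^z·P(Z=z)
 = 1/2·1/6 + 1·5/12 + 2·1/6 + 4·1/4
 = 1/12 + 5/12 + 1/3 + 1
 = 11/6

1.8333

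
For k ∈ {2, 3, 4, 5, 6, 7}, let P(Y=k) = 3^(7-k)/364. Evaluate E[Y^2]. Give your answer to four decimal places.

E[Y^2] = Σ y^2·P(Y=y)
 = 4·243/364 + 9·81/364 + 16·27/364 + 25·9/364 + 36·3/364 + 49·1/364
 = 243/91 + 729/364 + 108/91 + 225/364 + 27/91 + 7/52
 = 2515/364

6.9093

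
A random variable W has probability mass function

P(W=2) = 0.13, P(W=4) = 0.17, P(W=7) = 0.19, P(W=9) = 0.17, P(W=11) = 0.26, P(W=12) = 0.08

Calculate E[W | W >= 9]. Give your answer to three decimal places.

10.490

P(W >= 9) = 0.17 + 0.26 + 0.08 = 0.51.
E[W | W >= 9] = [9·0.17 + 11·0.26 + 12·0.08] / 0.51
 = 5.35 / 0.51
 = 535/51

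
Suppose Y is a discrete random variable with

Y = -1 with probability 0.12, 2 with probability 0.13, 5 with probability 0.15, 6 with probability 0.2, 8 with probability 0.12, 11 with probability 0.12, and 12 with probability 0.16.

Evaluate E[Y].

6.29

E[Y] = Σ y·P(Y=y)
 = (-1)·0.12 + 2·0.13 + 5·0.15 + 6·0.2 + 8·0.12 + 11·0.12 + 12·0.16
 = (-0.12) + 0.26 + 0.75 + 1.2 + 0.96 + 1.32 + 1.92
 = 6.29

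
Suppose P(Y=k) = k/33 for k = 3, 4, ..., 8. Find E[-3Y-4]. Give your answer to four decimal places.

E[-3Y-4] = Σ (-3y-4)·P(Y=y)
 = (-13)·1/11 + (-16)·4/33 + (-19)·5/33 + (-22)·2/11 + (-25)·7/33 + (-28)·8/33
 = (-13/11) + (-64/33) + (-95/33) + (-4) + (-175/33) + (-224/33)
 = -243/11

-22.0909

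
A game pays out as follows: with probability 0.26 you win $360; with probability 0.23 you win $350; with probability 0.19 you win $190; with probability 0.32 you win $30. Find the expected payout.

219.8

E[payout] = 360·0.26 + 350·0.23 + 190·0.19 + 30·0.32
 = 93.6 + 80.5 + 36.1 + 9.6
 = 219.8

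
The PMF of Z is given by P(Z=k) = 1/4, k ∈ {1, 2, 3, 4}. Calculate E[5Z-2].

10.5

E[5Z-2] = Σ (5z-2)·P(Z=z)
 = 3·1/4 + 8·1/4 + 13·1/4 + 18·1/4
 = 3/4 + 2 + 13/4 + 9/2
 = 21/2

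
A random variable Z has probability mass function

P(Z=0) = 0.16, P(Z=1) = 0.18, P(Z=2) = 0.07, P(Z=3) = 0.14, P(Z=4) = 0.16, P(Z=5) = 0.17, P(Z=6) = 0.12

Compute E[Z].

E[Z] = Σ z·P(Z=z)
 = 0·0.16 + 1·0.18 + 2·0.07 + 3·0.14 + 4·0.16 + 5·0.17 + 6·0.12
 = 0 + 0.18 + 0.14 + 0.42 + 0.64 + 0.85 + 0.72
 = 2.95

2.95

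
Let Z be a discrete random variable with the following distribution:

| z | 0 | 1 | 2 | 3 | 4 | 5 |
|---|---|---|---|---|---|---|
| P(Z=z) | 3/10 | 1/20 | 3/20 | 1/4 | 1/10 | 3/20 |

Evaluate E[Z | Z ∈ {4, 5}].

P(Z ∈ {4, 5}) = 1/10 + 3/20 = 1/4.
E[Z | Z ∈ {4, 5}] = [4·1/10 + 5·3/20] / (1/4)
 = 23/20 / (1/4)
 = 23/5

4.6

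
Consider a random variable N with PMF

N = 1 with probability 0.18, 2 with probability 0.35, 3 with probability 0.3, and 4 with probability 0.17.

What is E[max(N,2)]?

E[max(N,2)] = Σ max(n,2)·P(N=n)
 = 2·0.18 + 2·0.35 + 3·0.3 + 4·0.17
 = 0.36 + 0.7 + 0.9 + 0.68
 = 2.64

2.64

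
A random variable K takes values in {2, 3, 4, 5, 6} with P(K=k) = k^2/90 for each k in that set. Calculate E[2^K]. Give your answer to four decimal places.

38.3111

E[2^K] = Σ 2^k·P(K=k)
 = 4·2/45 + 8·1/10 + 16·8/45 + 32·5/18 + 64·2/5
 = 8/45 + 4/5 + 128/45 + 80/9 + 128/5
 = 1724/45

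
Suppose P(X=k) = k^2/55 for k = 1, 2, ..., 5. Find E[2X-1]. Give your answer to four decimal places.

7.1818

E[2X-1] = Σ (2x-1)·P(X=x)
 = 1·1/55 + 3·4/55 + 5·9/55 + 7·16/55 + 9·5/11
 = 1/55 + 12/55 + 9/11 + 112/55 + 45/11
 = 79/11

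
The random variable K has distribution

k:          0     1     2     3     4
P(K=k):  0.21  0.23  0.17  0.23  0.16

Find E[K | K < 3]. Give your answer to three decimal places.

0.934

P(K < 3) = 0.21 + 0.23 + 0.17 = 0.61.
E[K | K < 3] = [0·0.21 + 1·0.23 + 2·0.17] / 0.61
 = 0.57 / 0.61
 = 57/61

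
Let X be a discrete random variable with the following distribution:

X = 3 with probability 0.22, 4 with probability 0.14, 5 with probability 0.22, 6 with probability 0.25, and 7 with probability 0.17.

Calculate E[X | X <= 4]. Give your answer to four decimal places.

3.3889

P(X <= 4) = 0.22 + 0.14 = 0.36.
E[X | X <= 4] = [3·0.22 + 4·0.14] / 0.36
 = 1.22 / 0.36
 = 61/18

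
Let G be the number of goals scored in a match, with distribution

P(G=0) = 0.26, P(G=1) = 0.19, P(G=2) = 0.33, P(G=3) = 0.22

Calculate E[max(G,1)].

1.77

E[max(G,1)] = Σ max(g,1)·P(G=g)
 = 1·0.26 + 1·0.19 + 2·0.33 + 3·0.22
 = 0.26 + 0.19 + 0.66 + 0.66
 = 1.77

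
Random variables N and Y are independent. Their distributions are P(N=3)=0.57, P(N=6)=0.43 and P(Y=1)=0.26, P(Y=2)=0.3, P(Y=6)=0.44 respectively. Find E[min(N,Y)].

E[min(N,Y)] = Σ_n Σ_y min(n,y) · P(N=n)P(Y=y)
 = 1·0.1482 + 2·0.171 + 3·0.2508 + 1·0.1118 + 2·0.129 + 6·0.1892
 = 0.1482 + 0.342 + 0.7524 + 0.1118 + 0.258 + 1.1352
 = 2.7476

2.7476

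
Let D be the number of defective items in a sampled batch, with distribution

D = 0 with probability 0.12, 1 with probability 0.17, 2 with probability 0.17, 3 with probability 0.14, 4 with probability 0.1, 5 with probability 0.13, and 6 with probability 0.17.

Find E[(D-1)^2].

8.08

E[(D-1)^2] = Σ (d-1)^2·P(D=d)
 = 1·0.12 + 0·0.17 + 1·0.17 + 4·0.14 + 9·0.1 + 16·0.13 + 25·0.17
 = 0.12 + 0 + 0.17 + 0.56 + 0.9 + 2.08 + 4.25
 = 8.08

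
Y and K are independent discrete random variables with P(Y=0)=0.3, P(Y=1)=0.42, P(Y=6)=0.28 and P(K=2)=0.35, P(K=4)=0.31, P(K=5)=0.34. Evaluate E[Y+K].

5.74

E[Y+K] = Σ_y Σ_k (y+k) · P(Y=y)P(K=k)
 = 2·0.105 + 4·0.093 + 5·0.102 + 3·0.147 + 5·0.1302 + 6·0.1428 + 8·0.098 + 10·0.0868 + 11·0.0952
 = 0.21 + 0.372 + 0.51 + 0.441 + 0.651 + 0.8568 + 0.784 + 0.868 + 1.0472
 = 5.74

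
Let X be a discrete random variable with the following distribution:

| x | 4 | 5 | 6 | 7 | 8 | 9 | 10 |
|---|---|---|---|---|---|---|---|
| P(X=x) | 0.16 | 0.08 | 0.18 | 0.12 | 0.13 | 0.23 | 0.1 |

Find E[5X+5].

40.35

E[5X+5] = Σ (5x+5)·P(X=x)
 = 25·0.16 + 30·0.08 + 35·0.18 + 40·0.12 + 45·0.13 + 50·0.23 + 55·0.1
 = 4 + 2.4 + 6.3 + 4.8 + 5.85 + 11.5 + 5.5
 = 40.35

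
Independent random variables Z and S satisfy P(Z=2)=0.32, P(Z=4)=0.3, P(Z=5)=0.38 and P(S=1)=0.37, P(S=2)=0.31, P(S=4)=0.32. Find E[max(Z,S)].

3.9448

E[max(Z,S)] = Σ_z Σ_s max(z,s) · P(Z=z)P(S=s)
 = 2·0.1184 + 2·0.0992 + 4·0.1024 + 4·0.111 + 4·0.093 + 4·0.096 + 5·0.1406 + 5·0.1178 + 5·0.1216
 = 0.2368 + 0.1984 + 0.4096 + 0.444 + 0.372 + 0.384 + 0.703 + 0.589 + 0.608
 = 3.9448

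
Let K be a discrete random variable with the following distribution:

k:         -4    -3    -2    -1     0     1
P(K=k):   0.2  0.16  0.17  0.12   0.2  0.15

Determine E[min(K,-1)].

E[min(K,-1)] = Σ min(k,-1)·P(K=k)
 = (-4)·0.2 + (-3)·0.16 + (-2)·0.17 + (-1)·0.12 + (-1)·0.2 + (-1)·0.15
 = (-0.8) + (-0.48) + (-0.34) + (-0.12) + (-0.2) + (-0.15)
 = -2.09

-2.09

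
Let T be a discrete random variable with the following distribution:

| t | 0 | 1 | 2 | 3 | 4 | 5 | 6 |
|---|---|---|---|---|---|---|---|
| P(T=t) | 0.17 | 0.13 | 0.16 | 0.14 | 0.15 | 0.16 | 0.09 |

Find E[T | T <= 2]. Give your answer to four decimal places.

P(T <= 2) = 0.17 + 0.13 + 0.16 = 0.46.
E[T | T <= 2] = [0·0.17 + 1·0.13 + 2·0.16] / 0.46
 = 0.45 / 0.46
 = 45/46

0.9783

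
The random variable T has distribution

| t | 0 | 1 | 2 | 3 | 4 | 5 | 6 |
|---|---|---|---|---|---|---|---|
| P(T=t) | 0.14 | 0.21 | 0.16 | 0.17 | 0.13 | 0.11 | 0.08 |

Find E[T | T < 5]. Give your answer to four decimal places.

1.9259

P(T < 5) = 0.14 + 0.21 + 0.16 + 0.17 + 0.13 = 0.81.
E[T | T < 5] = [0·0.14 + 1·0.21 + 2·0.16 + 3·0.17 + 4·0.13] / 0.81
 = 1.56 / 0.81
 = 52/27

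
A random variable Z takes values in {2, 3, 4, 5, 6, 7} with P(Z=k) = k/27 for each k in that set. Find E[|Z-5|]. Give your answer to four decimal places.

1.3333

E[|Z-5|] = Σ |z-5|·P(Z=z)
 = 3·2/27 + 2·1/9 + 1·4/27 + 0·5/27 + 1·2/9 + 2·7/27
 = 2/9 + 2/9 + 4/27 + 0 + 2/9 + 14/27
 = 4/3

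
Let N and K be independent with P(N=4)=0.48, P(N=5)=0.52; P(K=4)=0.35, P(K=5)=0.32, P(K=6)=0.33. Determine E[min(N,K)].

4.338

E[min(N,K)] = Σ_n Σ_k min(n,k) · P(N=n)P(K=k)
 = 4·0.168 + 4·0.1536 + 4·0.1584 + 4·0.182 + 5·0.1664 + 5·0.1716
 = 0.672 + 0.6144 + 0.6336 + 0.728 + 0.832 + 0.858
 = 4.338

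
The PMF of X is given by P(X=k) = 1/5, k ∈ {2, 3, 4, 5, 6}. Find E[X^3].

88

E[X^3] = Σ x^3·P(X=x)
 = 8·1/5 + 27·1/5 + 64·1/5 + 125·1/5 + 216·1/5
 = 8/5 + 27/5 + 64/5 + 25 + 216/5
 = 88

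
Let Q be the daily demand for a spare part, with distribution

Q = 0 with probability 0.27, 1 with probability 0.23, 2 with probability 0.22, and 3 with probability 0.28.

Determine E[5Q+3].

10.55

E[5Q+3] = Σ (5q+3)·P(Q=q)
 = 3·0.27 + 8·0.23 + 13·0.22 + 18·0.28
 = 0.81 + 1.84 + 2.86 + 5.04
 = 10.55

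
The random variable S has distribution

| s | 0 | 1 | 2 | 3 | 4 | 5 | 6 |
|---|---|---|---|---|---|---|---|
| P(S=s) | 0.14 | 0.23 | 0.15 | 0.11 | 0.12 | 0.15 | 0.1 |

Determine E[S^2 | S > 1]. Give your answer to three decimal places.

P(S > 1) = 0.15 + 0.11 + 0.12 + 0.15 + 0.1 = 0.63.
E[S^2 | S > 1] = [4·0.15 + 9·0.11 + 16·0.12 + 25·0.15 + 36·0.1] / 0.63
 = 10.86 / 0.63
 = 362/21

17.238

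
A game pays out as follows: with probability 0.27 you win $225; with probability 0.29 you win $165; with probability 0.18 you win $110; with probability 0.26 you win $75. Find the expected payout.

147.9

E[payout] = 225·0.27 + 165·0.29 + 110·0.18 + 75·0.26
 = 60.75 + 47.85 + 19.8 + 19.5
 = 147.9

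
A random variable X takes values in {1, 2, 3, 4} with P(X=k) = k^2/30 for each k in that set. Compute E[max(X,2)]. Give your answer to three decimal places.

E[max(X,2)] = Σ max(x,2)·P(X=x)
 = 2·1/30 + 2·2/15 + 3·3/10 + 4·8/15
 = 1/15 + 4/15 + 9/10 + 32/15
 = 101/30

3.367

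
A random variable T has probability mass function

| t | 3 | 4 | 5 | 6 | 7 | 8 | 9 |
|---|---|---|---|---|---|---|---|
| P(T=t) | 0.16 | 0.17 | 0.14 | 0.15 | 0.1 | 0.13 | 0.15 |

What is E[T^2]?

E[T^2] = Σ t^2·P(T=t)
 = 9·0.16 + 16·0.17 + 25·0.14 + 36·0.15 + 49·0.1 + 64·0.13 + 81·0.15
 = 1.44 + 2.72 + 3.5 + 5.4 + 4.9 + 8.32 + 12.15
 = 38.43

38.43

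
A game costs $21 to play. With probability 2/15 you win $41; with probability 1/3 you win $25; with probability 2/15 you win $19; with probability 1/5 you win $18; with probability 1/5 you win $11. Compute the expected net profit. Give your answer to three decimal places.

1.133

E[payout] = 41·2/15 + 25·1/3 + 19·2/15 + 18·1/5 + 11·1/5
 = 82/15 + 25/3 + 38/15 + 18/5 + 11/5
 = 332/15
Net = 332/15 - 21 = 17/15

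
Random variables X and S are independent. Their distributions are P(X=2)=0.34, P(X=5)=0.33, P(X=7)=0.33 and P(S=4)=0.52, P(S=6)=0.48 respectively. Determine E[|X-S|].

2.0096

E[|X-S|] = Σ_x Σ_s |x-s| · P(X=x)P(S=s)
 = 2·0.1768 + 4·0.1632 + 1·0.1716 + 1·0.1584 + 3·0.1716 + 1·0.1584
 = 0.3536 + 0.6528 + 0.1716 + 0.1584 + 0.5148 + 0.1584
 = 2.0096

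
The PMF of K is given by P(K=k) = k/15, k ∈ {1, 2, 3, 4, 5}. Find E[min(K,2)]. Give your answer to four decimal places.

E[min(K,2)] = Σ min(k,2)·P(K=k)
 = 1·1/15 + 2·2/15 + 2·1/5 + 2·4/15 + 2·1/3
 = 1/15 + 4/15 + 2/5 + 8/15 + 2/3
 = 29/15

1.9333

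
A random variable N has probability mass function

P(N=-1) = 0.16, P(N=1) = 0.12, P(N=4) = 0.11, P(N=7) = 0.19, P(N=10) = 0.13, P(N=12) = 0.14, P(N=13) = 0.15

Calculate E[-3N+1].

E[-3N+1] = Σ (-3n+1)·P(N=n)
 = 4·0.16 + (-2)·0.12 + (-11)·0.11 + (-20)·0.19 + (-29)·0.13 + (-35)·0.14 + (-38)·0.15
 = 0.64 + (-0.24) + (-1.21) + (-3.8) + (-3.77) + (-4.9) + (-5.7)
 = -18.98

-18.98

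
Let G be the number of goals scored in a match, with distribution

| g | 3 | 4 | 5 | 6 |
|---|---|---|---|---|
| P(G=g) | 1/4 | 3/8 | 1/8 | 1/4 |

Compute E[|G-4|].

E[|G-4|] = Σ |g-4|·P(G=g)
 = 1·1/4 + 0·3/8 + 1·1/8 + 2·1/4
 = 1/4 + 0 + 1/8 + 1/2
 = 7/8

0.875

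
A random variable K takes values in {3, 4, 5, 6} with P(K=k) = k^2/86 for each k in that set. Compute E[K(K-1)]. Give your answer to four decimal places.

E[K(K-1)] = Σ k(k-1)·P(K=k)
 = 6·9/86 + 12·8/43 + 20·25/86 + 30·18/43
 = 27/43 + 96/43 + 250/43 + 540/43
 = 913/43

21.2326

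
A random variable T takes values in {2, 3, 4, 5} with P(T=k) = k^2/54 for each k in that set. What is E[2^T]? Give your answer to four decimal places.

21.1852

E[2^T] = Σ 2^t·P(T=t)
 = 4·2/27 + 8·1/6 + 16·8/27 + 32·25/54
 = 8/27 + 4/3 + 128/27 + 400/27
 = 572/27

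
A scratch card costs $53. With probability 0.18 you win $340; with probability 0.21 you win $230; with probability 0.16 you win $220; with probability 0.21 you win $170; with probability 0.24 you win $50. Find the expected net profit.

E[payout] = 340·0.18 + 230·0.21 + 220·0.16 + 170·0.21 + 50·0.24
 = 61.2 + 48.3 + 35.2 + 35.7 + 12
 = 192.4
Net = 192.4 - 53 = 139.4

139.4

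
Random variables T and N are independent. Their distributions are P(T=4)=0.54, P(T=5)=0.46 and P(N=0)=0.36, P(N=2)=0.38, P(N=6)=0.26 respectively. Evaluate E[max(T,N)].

4.8604

E[max(T,N)] = Σ_t Σ_n max(t,n) · P(T=t)P(N=n)
 = 4·0.1944 + 4·0.2052 + 6·0.1404 + 5·0.1656 + 5·0.1748 + 6·0.1196
 = 0.7776 + 0.8208 + 0.8424 + 0.828 + 0.874 + 0.7176
 = 4.8604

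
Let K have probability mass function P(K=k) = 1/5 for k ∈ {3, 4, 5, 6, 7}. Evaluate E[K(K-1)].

22

E[K(K-1)] = Σ k(k-1)·P(K=k)
 = 6·1/5 + 12·1/5 + 20·1/5 + 30·1/5 + 42·1/5
 = 6/5 + 12/5 + 4 + 6 + 42/5
 = 22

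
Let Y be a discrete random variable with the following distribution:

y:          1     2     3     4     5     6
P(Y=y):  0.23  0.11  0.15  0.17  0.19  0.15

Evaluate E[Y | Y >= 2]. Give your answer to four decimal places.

4.1558

P(Y >= 2) = 0.11 + 0.15 + 0.17 + 0.19 + 0.15 = 0.77.
E[Y | Y >= 2] = [2·0.11 + 3·0.15 + 4·0.17 + 5·0.19 + 6·0.15] / 0.77
 = 3.2 / 0.77
 = 320/77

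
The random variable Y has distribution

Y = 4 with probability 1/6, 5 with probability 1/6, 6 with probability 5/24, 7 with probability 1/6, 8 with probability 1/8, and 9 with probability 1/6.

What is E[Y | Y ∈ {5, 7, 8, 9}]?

7.2

P(Y ∈ {5, 7, 8, 9}) = 1/6 + 1/6 + 1/8 + 1/6 = 5/8.
E[Y | Y ∈ {5, 7, 8, 9}] = [5·1/6 + 7·1/6 + 8·1/8 + 9·1/6] / (5/8)
 = 9/2 / (5/8)
 = 36/5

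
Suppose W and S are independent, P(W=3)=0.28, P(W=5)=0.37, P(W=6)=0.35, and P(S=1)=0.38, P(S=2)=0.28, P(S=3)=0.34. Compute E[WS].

9.3884

E[WS] = Σ_w Σ_s ws · P(W=w)P(S=s)
 = 3·0.1064 + 6·0.0784 + 9·0.0952 + 5·0.1406 + 10·0.1036 + 15·0.1258 + 6·0.133 + 12·0.098 + 18·0.119
 = 0.3192 + 0.4704 + 0.8568 + 0.703 + 1.036 + 1.887 + 0.798 + 1.176 + 2.142
 = 9.3884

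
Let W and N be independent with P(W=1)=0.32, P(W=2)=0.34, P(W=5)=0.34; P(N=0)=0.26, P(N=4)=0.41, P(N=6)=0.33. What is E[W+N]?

6.32

E[W+N] = Σ_w Σ_n (w+n) · P(W=w)P(N=n)
 = 1·0.0832 + 5·0.1312 + 7·0.1056 + 2·0.0884 + 6·0.1394 + 8·0.1122 + 5·0.0884 + 9·0.1394 + 11·0.1122
 = 0.0832 + 0.656 + 0.7392 + 0.1768 + 0.8364 + 0.8976 + 0.442 + 1.2546 + 1.2342
 = 6.32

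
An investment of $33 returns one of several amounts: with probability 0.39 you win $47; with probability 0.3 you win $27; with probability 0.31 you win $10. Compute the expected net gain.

E[payout] = 47·0.39 + 27·0.3 + 10·0.31
 = 18.33 + 8.1 + 3.1
 = 29.53
Net = 29.53 - 33 = -3.47

-3.47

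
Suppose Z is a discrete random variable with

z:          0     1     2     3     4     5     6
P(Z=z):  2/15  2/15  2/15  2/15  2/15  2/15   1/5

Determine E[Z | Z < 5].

2

P(Z < 5) = 2/15 + 2/15 + 2/15 + 2/15 + 2/15 = 2/3.
E[Z | Z < 5] = [0·2/15 + 1·2/15 + 2·2/15 + 3·2/15 + 4·2/15] / (2/3)
 = 4/3 / (2/3)
 = 2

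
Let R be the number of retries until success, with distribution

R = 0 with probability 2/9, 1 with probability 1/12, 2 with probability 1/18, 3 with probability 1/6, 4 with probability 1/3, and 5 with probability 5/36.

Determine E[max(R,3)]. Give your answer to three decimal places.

E[max(R,3)] = Σ max(r,3)·P(R=r)
 = 3·2/9 + 3·1/12 + 3·1/18 + 3·1/6 + 4·1/3 + 5·5/36
 = 2/3 + 1/4 + 1/6 + 1/2 + 4/3 + 25/36
 = 65/18

3.611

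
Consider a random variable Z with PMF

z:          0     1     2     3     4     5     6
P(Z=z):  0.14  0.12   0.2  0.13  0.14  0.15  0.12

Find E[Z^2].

E[Z^2] = Σ z^2·P(Z=z)
 = 0·0.14 + 1·0.12 + 4·0.2 + 9·0.13 + 16·0.14 + 25·0.15 + 36·0.12
 = 0 + 0.12 + 0.8 + 1.17 + 2.24 + 3.75 + 4.32
 = 12.4

12.4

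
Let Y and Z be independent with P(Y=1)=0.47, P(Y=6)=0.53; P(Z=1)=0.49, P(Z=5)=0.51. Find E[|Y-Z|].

2.5276

E[|Y-Z|] = Σ_y Σ_z |y-z| · P(Y=y)P(Z=z)
 = 0·0.2303 + 4·0.2397 + 5·0.2597 + 1·0.2703
 = 0 + 0.9588 + 1.2985 + 0.2703
 = 2.5276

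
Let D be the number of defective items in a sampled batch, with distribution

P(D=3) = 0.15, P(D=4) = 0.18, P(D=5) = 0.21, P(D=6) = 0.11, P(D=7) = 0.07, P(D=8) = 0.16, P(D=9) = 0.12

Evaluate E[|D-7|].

E[|D-7|] = Σ |d-7|·P(D=d)
 = 4·0.15 + 3·0.18 + 2·0.21 + 1·0.11 + 0·0.07 + 1·0.16 + 2·0.12
 = 0.6 + 0.54 + 0.42 + 0.11 + 0 + 0.16 + 0.24
 = 2.07

2.07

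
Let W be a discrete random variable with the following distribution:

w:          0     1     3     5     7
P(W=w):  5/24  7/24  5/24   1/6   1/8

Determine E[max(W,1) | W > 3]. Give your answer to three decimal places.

P(W > 3) = 1/6 + 1/8 = 7/24.
E[max(W,1) | W > 3] = [5·1/6 + 7·1/8] / (7/24)
 = 41/24 / (7/24)
 = 41/7

5.857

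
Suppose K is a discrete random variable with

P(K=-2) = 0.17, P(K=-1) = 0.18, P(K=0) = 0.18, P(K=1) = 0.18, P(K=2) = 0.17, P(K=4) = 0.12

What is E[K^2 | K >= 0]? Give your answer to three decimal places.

4.277

P(K >= 0) = 0.18 + 0.18 + 0.17 + 0.12 = 0.65.
E[K^2 | K >= 0] = [0·0.18 + 1·0.18 + 4·0.17 + 16·0.12] / 0.65
 = 2.78 / 0.65
 = 278/65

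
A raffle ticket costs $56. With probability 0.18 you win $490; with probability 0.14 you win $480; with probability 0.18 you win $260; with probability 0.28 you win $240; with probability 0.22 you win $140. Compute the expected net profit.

244.2

E[payout] = 490·0.18 + 480·0.14 + 260·0.18 + 240·0.28 + 140·0.22
 = 88.2 + 67.2 + 46.8 + 67.2 + 30.8
 = 300.2
Net = 300.2 - 56 = 244.2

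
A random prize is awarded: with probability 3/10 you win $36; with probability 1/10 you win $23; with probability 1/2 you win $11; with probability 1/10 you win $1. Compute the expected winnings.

18.7

E[payout] = 36·3/10 + 23·1/10 + 11·1/2 + 1·1/10
 = 54/5 + 23/10 + 11/2 + 1/10
 = 187/10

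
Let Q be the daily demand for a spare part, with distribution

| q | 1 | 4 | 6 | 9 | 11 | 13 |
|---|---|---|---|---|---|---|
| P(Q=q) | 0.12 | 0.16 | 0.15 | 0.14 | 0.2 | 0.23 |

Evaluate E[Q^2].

82.49

E[Q^2] = Σ q^2·P(Q=q)
 = 1·0.12 + 16·0.16 + 36·0.15 + 81·0.14 + 121·0.2 + 169·0.23
 = 0.12 + 2.56 + 5.4 + 11.34 + 24.2 + 38.87
 = 82.49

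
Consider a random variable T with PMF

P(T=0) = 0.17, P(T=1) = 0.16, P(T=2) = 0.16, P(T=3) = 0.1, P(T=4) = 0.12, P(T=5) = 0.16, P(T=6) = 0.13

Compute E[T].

2.84

E[T] = Σ t·P(T=t)
 = 0·0.17 + 1·0.16 + 2·0.16 + 3·0.1 + 4·0.12 + 5·0.16 + 6·0.13
 = 0 + 0.16 + 0.32 + 0.3 + 0.48 + 0.8 + 0.78
 = 2.84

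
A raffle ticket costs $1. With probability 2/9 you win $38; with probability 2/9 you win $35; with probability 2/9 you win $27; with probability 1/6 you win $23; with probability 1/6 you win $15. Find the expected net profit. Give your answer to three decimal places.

27.556

E[payout] = 38·2/9 + 35·2/9 + 27·2/9 + 23·1/6 + 15·1/6
 = 76/9 + 70/9 + 6 + 23/6 + 5/2
 = 257/9
Net = 257/9 - 1 = 248/9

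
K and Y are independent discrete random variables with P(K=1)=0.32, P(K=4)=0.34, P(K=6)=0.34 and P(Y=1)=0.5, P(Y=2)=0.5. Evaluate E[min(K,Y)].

1.34

E[min(K,Y)] = Σ_k Σ_y min(k,y) · P(K=k)P(Y=y)
 = 1·0.16 + 1·0.16 + 1·0.17 + 2·0.17 + 1·0.17 + 2·0.17
 = 0.16 + 0.16 + 0.17 + 0.34 + 0.17 + 0.34
 = 1.34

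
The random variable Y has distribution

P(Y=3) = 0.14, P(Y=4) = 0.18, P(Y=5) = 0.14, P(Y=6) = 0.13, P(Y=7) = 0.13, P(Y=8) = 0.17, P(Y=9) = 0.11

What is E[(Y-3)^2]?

E[(Y-3)^2] = Σ (y-3)^2·P(Y=y)
 = 0·0.14 + 1·0.18 + 4·0.14 + 9·0.13 + 16·0.13 + 25·0.17 + 36·0.11
 = 0 + 0.18 + 0.56 + 1.17 + 2.08 + 4.25 + 3.96
 = 12.2

12.2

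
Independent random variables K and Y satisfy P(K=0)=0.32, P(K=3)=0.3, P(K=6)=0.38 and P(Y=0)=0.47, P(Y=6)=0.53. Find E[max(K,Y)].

4.6746

E[max(K,Y)] = Σ_k Σ_y max(k,y) · P(K=k)P(Y=y)
 = 0·0.1504 + 6·0.1696 + 3·0.141 + 6·0.159 + 6·0.1786 + 6·0.2014
 = 0 + 1.0176 + 0.423 + 0.954 + 1.0716 + 1.2084
 = 4.6746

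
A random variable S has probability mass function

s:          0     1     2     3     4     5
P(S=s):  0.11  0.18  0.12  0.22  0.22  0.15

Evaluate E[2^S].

E[2^S] = Σ 2^s·P(S=s)
 = 1·0.11 + 2·0.18 + 4·0.12 + 8·0.22 + 16·0.22 + 32·0.15
 = 0.11 + 0.36 + 0.48 + 1.76 + 3.52 + 4.8
 = 11.03

11.03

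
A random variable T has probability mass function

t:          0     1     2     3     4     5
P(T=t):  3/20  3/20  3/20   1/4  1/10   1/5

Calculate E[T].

2.6

E[T] = Σ t·P(T=t)
 = 0·3/20 + 1·3/20 + 2·3/20 + 3·1/4 + 4·1/10 + 5·1/5
 = 0 + 3/20 + 3/10 + 3/4 + 2/5 + 1
 = 13/5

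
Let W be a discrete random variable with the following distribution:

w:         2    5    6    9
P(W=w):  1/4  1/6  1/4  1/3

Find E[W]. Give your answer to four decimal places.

5.8333

E[W] = Σ w·P(W=w)
 = 2·1/4 + 5·1/6 + 6·1/4 + 9·1/3
 = 1/2 + 5/6 + 3/2 + 3
 = 35/6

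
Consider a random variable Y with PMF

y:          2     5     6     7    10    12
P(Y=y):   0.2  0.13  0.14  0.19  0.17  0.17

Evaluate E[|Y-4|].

3.76

E[|Y-4|] = Σ |y-4|·P(Y=y)
 = 2·0.2 + 1·0.13 + 2·0.14 + 3·0.19 + 6·0.17 + 8·0.17
 = 0.4 + 0.13 + 0.28 + 0.57 + 1.02 + 1.36
 = 3.76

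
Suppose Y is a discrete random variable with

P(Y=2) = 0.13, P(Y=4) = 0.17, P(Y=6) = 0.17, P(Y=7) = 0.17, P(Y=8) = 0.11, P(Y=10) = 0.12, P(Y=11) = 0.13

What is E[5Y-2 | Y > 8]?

P(Y > 8) = 0.12 + 0.13 = 0.25.
E[5Y-2 | Y > 8] = [48·0.12 + 53·0.13] / 0.25
 = 12.65 / 0.25
 = 253/5

50.6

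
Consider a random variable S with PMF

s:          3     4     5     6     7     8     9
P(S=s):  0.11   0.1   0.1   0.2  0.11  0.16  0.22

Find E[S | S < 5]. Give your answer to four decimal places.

P(S < 5) = 0.11 + 0.1 = 0.21.
E[S | S < 5] = [3·0.11 + 4·0.1] / 0.21
 = 0.73 / 0.21
 = 73/21

3.4762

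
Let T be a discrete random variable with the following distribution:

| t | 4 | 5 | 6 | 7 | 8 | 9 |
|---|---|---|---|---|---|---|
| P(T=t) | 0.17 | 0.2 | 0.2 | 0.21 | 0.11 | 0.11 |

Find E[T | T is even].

5.75

P(T is even) = 0.17 + 0.2 + 0.11 = 0.48.
E[T | T is even] = [4·0.17 + 6·0.2 + 8·0.11] / 0.48
 = 2.76 / 0.48
 = 23/4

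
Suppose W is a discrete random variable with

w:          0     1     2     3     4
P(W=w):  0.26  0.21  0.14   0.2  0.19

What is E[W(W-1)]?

3.76

E[W(W-1)] = Σ w(w-1)·P(W=w)
 = 0·0.26 + 0·0.21 + 2·0.14 + 6·0.2 + 12·0.19
 = 0 + 0 + 0.28 + 1.2 + 2.28
 = 3.76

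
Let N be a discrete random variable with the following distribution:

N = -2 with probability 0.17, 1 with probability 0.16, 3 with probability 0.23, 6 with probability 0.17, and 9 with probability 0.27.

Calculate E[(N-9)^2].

40.62

E[(N-9)^2] = Σ (n-9)^2·P(N=n)
 = 121·0.17 + 64·0.16 + 36·0.23 + 9·0.17 + 0·0.27
 = 20.57 + 10.24 + 8.28 + 1.53 + 0
 = 40.62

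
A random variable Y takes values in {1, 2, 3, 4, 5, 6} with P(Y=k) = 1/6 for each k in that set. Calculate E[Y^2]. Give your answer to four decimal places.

15.1667

E[Y^2] = Σ y^2·P(Y=y)
 = 1·1/6 + 4·1/6 + 9·1/6 + 16·1/6 + 25·1/6 + 36·1/6
 = 1/6 + 2/3 + 3/2 + 8/3 + 25/6 + 6
 = 91/6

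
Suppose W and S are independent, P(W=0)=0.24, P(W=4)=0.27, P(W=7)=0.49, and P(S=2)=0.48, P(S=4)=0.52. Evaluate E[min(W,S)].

2.3104

E[min(W,S)] = Σ_w Σ_s min(w,s) · P(W=w)P(S=s)
 = 0·0.1152 + 0·0.1248 + 2·0.1296 + 4·0.1404 + 2·0.2352 + 4·0.2548
 = 0 + 0 + 0.2592 + 0.5616 + 0.4704 + 1.0192
 = 2.3104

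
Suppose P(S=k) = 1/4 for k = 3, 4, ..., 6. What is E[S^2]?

E[S^2] = Σ s^2·P(S=s)
 = 9·1/4 + 16·1/4 + 25·1/4 + 36·1/4
 = 9/4 + 4 + 25/4 + 9
 = 43/2

21.5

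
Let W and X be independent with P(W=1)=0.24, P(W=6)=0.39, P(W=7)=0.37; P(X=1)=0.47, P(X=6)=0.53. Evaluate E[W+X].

8.82

E[W+X] = Σ_w Σ_x (w+x) · P(W=w)P(X=x)
 = 2·0.1128 + 7·0.1272 + 7·0.1833 + 12·0.2067 + 8·0.1739 + 13·0.1961
 = 0.2256 + 0.8904 + 1.2831 + 2.4804 + 1.3912 + 2.5493
 = 8.82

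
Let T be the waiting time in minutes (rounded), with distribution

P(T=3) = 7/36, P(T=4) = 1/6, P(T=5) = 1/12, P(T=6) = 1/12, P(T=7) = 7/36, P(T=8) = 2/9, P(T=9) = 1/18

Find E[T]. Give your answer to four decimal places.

E[T] = Σ t·P(T=t)
 = 3·7/36 + 4·1/6 + 5·1/12 + 6·1/12 + 7·7/36 + 8·2/9 + 9·1/18
 = 7/12 + 2/3 + 5/12 + 1/2 + 49/36 + 16/9 + 1/2
 = 209/36

5.8056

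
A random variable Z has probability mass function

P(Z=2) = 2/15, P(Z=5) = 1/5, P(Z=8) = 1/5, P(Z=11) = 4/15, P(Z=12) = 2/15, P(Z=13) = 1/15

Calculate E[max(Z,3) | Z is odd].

P(Z is odd) = 1/5 + 4/15 + 1/15 = 8/15.
E[max(Z,3) | Z is odd] = [5·1/5 + 11·4/15 + 13·1/15] / (8/15)
 = 24/5 / (8/15)
 = 9

9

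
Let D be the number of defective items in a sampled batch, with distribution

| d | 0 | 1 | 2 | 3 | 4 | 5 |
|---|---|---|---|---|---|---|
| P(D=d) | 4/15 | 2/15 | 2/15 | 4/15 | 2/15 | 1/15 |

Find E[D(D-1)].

E[D(D-1)] = Σ d(d-1)·P(D=d)
 = 0·4/15 + 0·2/15 + 2·2/15 + 6·4/15 + 12·2/15 + 20·1/15
 = 0 + 0 + 4/15 + 8/5 + 8/5 + 4/3
 = 24/5

4.8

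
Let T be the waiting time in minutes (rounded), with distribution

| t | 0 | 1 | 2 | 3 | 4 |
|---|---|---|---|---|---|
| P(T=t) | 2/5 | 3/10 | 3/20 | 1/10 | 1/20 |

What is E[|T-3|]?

2

E[|T-3|] = Σ |t-3|·P(T=t)
 = 3·2/5 + 2·3/10 + 1·3/20 + 0·1/10 + 1·1/20
 = 6/5 + 3/5 + 3/20 + 0 + 1/20
 = 2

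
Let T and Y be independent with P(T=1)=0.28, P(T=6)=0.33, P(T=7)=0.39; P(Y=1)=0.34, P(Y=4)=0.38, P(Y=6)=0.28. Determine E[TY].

E[TY] = Σ_t Σ_y ty · P(T=t)P(Y=y)
 = 1·0.0952 + 4·0.1064 + 6·0.0784 + 6·0.1122 + 24·0.1254 + 36·0.0924 + 7·0.1326 + 28·0.1482 + 42·0.1092
 = 0.0952 + 0.4256 + 0.4704 + 0.6732 + 3.0096 + 3.3264 + 0.9282 + 4.1496 + 4.5864
 = 17.6646

17.6646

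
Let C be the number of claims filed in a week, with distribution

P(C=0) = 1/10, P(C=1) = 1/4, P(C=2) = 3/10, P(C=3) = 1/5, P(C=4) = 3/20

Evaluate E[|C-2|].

E[|C-2|] = Σ |c-2|·P(C=c)
 = 2·1/10 + 1·1/4 + 0·3/10 + 1·1/5 + 2·3/20
 = 1/5 + 1/4 + 0 + 1/5 + 3/10
 = 19/20

0.95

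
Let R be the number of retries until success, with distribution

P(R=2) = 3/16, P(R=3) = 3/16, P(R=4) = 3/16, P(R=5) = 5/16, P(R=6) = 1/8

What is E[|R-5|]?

E[|R-5|] = Σ |r-5|·P(R=r)
 = 3·3/16 + 2·3/16 + 1·3/16 + 0·5/16 + 1·1/8
 = 9/16 + 3/8 + 3/16 + 0 + 1/8
 = 5/4

1.25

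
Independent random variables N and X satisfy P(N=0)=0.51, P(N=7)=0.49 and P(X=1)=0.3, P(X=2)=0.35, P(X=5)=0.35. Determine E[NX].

E[NX] = Σ_n Σ_x nx · P(N=n)P(X=x)
 = 0·0.153 + 0·0.1785 + 0·0.1785 + 7·0.147 + 14·0.1715 + 35·0.1715
 = 0 + 0 + 0 + 1.029 + 2.401 + 6.0025
 = 9.4325

9.4325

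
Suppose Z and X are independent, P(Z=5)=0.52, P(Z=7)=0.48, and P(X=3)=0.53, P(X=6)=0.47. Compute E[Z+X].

10.37

E[Z+X] = Σ_z Σ_x (z+x) · P(Z=z)P(X=x)
 = 8·0.2756 + 11·0.2444 + 10·0.2544 + 13·0.2256
 = 2.2048 + 2.6884 + 2.544 + 2.9328
 = 10.37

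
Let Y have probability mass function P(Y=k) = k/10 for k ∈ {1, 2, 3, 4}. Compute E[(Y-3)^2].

1

E[(Y-3)^2] = Σ (y-3)^2·P(Y=y)
 = 4·1/10 + 1·1/5 + 0·3/10 + 1·2/5
 = 2/5 + 1/5 + 0 + 2/5
 = 1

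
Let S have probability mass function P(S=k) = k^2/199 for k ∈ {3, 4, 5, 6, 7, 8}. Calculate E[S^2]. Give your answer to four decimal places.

E[S^2] = Σ s^2·P(S=s)
 = 9·9/199 + 16·16/199 + 25·25/199 + 36·36/199 + 49·49/199 + 64·64/199
 = 81/199 + 256/199 + 625/199 + 1296/199 + 2401/199 + 4096/199
 = 8755/199

43.9950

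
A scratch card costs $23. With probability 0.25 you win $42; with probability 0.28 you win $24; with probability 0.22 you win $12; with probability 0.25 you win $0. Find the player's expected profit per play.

E[payout] = 42·0.25 + 24·0.28 + 12·0.22 + 0·0.25
 = 10.5 + 6.72 + 2.64 + 0
 = 19.86
Net = 19.86 - 23 = -3.14

-3.14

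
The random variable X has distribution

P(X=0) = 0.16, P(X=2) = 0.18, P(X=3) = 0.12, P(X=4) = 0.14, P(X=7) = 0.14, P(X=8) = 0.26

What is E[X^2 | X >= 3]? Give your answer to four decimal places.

P(X >= 3) = 0.12 + 0.14 + 0.14 + 0.26 = 0.66.
E[X^2 | X >= 3] = [9·0.12 + 16·0.14 + 49·0.14 + 64·0.26] / 0.66
 = 26.82 / 0.66
 = 447/11

40.6364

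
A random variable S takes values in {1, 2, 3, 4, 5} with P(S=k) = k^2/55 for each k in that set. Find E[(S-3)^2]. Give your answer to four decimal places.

E[(S-3)^2] = Σ (s-3)^2·P(S=s)
 = 4·1/55 + 1·4/55 + 0·9/55 + 1·16/55 + 4·5/11
 = 4/55 + 4/55 + 0 + 16/55 + 20/11
 = 124/55

2.2545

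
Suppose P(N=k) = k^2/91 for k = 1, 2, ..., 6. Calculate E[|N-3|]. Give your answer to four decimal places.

1.9780

E[|N-3|] = Σ |n-3|·P(N=n)
 = 2·1/91 + 1·4/91 + 0·9/91 + 1·16/91 + 2·25/91 + 3·36/91
 = 2/91 + 4/91 + 0 + 16/91 + 50/91 + 108/91
 = 180/91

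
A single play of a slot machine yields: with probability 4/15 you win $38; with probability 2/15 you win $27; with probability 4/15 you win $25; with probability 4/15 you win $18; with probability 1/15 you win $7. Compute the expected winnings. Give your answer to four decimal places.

E[payout] = 38·4/15 + 27·2/15 + 25·4/15 + 18·4/15 + 7·1/15
 = 152/15 + 18/5 + 20/3 + 24/5 + 7/15
 = 77/3

25.6667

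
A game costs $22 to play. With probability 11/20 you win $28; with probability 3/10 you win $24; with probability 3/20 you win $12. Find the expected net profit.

E[payout] = 28·11/20 + 24·3/10 + 12·3/20
 = 77/5 + 36/5 + 9/5
 = 122/5
Net = 122/5 - 22 = 12/5

2.4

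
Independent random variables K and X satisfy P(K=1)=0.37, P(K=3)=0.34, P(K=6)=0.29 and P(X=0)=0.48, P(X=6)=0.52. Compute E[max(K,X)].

4.6224

E[max(K,X)] = Σ_k Σ_x max(k,x) · P(K=k)P(X=x)
 = 1·0.1776 + 6·0.1924 + 3·0.1632 + 6·0.1768 + 6·0.1392 + 6·0.1508
 = 0.1776 + 1.1544 + 0.4896 + 1.0608 + 0.8352 + 0.9048
 = 4.6224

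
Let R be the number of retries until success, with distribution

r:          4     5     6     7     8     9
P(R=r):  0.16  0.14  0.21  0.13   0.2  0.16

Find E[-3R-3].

-22.65

E[-3R-3] = Σ (-3r-3)·P(R=r)
 = (-15)·0.16 + (-18)·0.14 + (-21)·0.21 + (-24)·0.13 + (-27)·0.2 + (-30)·0.16
 = (-2.4) + (-2.52) + (-4.41) + (-3.12) + (-5.4) + (-4.8)
 = -22.65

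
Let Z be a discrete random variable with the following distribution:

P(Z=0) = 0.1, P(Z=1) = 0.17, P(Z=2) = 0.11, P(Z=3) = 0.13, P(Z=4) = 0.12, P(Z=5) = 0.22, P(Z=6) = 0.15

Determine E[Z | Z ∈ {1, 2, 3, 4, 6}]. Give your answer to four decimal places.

3.1765

P(Z ∈ {1, 2, 3, 4, 6}) = 0.17 + 0.11 + 0.13 + 0.12 + 0.15 = 0.68.
E[Z | Z ∈ {1, 2, 3, 4, 6}] = [1·0.17 + 2·0.11 + 3·0.13 + 4·0.12 + 6·0.15] / 0.68
 = 2.16 / 0.68
 = 54/17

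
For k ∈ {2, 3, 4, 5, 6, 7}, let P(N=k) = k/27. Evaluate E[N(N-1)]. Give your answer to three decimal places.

E[N(N-1)] = Σ n(n-1)·P(N=n)
 = 2·2/27 + 6·1/9 + 12·4/27 + 20·5/27 + 30·2/9 + 42·7/27
 = 4/27 + 2/3 + 16/9 + 100/27 + 20/3 + 98/9
 = 644/27

23.852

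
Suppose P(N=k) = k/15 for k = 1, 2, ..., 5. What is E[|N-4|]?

E[|N-4|] = Σ |n-4|·P(N=n)
 = 3·1/15 + 2·2/15 + 1·1/5 + 0·4/15 + 1·1/3
 = 1/5 + 4/15 + 1/5 + 0 + 1/3
 = 1

1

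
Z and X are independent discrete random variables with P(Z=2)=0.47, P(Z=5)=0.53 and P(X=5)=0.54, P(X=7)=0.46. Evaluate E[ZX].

21.2528

E[ZX] = Σ_z Σ_x zx · P(Z=z)P(X=x)
 = 10·0.2538 + 14·0.2162 + 25·0.2862 + 35·0.2438
 = 2.538 + 3.0268 + 7.155 + 8.533
 = 21.2528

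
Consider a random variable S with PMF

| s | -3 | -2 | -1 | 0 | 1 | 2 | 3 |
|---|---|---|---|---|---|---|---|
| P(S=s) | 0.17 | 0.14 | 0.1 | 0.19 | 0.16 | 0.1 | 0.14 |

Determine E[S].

-0.11

E[S] = Σ s·P(S=s)
 = (-3)·0.17 + (-2)·0.14 + (-1)·0.1 + 0·0.19 + 1·0.16 + 2·0.1 + 3·0.14
 = (-0.51) + (-0.28) + (-0.1) + 0 + 0.16 + 0.2 + 0.42
 = -0.11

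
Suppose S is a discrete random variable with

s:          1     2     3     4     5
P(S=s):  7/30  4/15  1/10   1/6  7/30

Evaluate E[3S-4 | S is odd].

5

P(S is odd) = 7/30 + 1/10 + 7/30 = 17/30.
E[3S-4 | S is odd] = [(-1)·7/30 + 5·1/10 + 11·7/30] / (17/30)
 = 17/6 / (17/30)
 = 5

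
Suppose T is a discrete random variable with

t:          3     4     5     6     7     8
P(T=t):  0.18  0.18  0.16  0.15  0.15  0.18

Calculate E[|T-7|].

E[|T-7|] = Σ |t-7|·P(T=t)
 = 4·0.18 + 3·0.18 + 2·0.16 + 1·0.15 + 0·0.15 + 1·0.18
 = 0.72 + 0.54 + 0.32 + 0.15 + 0 + 0.18
 = 1.91

1.91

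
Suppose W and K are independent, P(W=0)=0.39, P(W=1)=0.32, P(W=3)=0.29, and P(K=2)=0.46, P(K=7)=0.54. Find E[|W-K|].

3.7768

E[|W-K|] = Σ_w Σ_k |w-k| · P(W=w)P(K=k)
 = 2·0.1794 + 7·0.2106 + 1·0.1472 + 6·0.1728 + 1·0.1334 + 4·0.1566
 = 0.3588 + 1.4742 + 0.1472 + 1.0368 + 0.1334 + 0.6264
 = 3.7768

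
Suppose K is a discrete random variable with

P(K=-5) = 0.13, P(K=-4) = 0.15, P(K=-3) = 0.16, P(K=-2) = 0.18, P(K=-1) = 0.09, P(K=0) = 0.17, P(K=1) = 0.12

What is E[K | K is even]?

-1.92

P(K is even) = 0.15 + 0.18 + 0.17 = 0.5.
E[K | K is even] = [(-4)·0.15 + (-2)·0.18 + 0·0.17] / 0.5
 = -0.96 / 0.5
 = -48/25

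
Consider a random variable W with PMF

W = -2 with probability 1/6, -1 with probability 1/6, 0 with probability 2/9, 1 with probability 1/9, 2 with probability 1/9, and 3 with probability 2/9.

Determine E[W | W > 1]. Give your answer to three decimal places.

2.667

P(W > 1) = 1/9 + 2/9 = 1/3.
E[W | W > 1] = [2·1/9 + 3·2/9] / (1/3)
 = 8/9 / (1/3)
 = 8/3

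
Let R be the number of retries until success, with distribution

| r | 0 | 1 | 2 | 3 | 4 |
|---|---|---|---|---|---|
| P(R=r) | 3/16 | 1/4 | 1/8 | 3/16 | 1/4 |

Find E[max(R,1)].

2.25

E[max(R,1)] = Σ max(r,1)·P(R=r)
 = 1·3/16 + 1·1/4 + 2·1/8 + 3·3/16 + 4·1/4
 = 3/16 + 1/4 + 1/4 + 9/16 + 1
 = 9/4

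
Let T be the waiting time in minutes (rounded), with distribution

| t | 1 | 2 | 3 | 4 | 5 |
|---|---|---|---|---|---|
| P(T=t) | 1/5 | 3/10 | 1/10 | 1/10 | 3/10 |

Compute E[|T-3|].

1.4

E[|T-3|] = Σ |t-3|·P(T=t)
 = 2·1/5 + 1·3/10 + 0·1/10 + 1·1/10 + 2·3/10
 = 2/5 + 3/10 + 0 + 1/10 + 3/5
 = 7/5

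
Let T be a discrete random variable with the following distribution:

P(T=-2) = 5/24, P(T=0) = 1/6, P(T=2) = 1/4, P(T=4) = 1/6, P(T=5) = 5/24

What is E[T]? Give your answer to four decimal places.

1.7917

E[T] = Σ t·P(T=t)
 = (-2)·5/24 + 0·1/6 + 2·1/4 + 4·1/6 + 5·5/24
 = (-5/12) + 0 + 1/2 + 2/3 + 25/24
 = 43/24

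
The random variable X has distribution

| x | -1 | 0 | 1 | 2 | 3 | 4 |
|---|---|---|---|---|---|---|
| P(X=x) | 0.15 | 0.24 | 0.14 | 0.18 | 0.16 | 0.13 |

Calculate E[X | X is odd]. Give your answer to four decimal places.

P(X is odd) = 0.15 + 0.14 + 0.16 = 0.45.
E[X | X is odd] = [(-1)·0.15 + 1·0.14 + 3·0.16] / 0.45
 = 0.47 / 0.45
 = 47/45

1.0444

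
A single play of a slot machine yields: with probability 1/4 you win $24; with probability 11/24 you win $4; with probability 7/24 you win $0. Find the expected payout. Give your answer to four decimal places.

E[payout] = 24·1/4 + 4·11/24 + 0·7/24
 = 6 + 11/6 + 0
 = 47/6

7.8333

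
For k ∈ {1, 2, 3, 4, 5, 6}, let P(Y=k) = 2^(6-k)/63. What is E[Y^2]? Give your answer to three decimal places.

5.048

E[Y^2] = Σ y^2·P(Y=y)
 = 1·32/63 + 4·16/63 + 9·8/63 + 16·4/63 + 25·2/63 + 36·1/63
 = 32/63 + 64/63 + 8/7 + 64/63 + 50/63 + 4/7
 = 106/21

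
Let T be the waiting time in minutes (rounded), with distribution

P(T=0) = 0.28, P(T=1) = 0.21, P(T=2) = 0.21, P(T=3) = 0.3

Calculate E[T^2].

3.75

E[T^2] = Σ t^2·P(T=t)
 = 0·0.28 + 1·0.21 + 4·0.21 + 9·0.3
 = 0 + 0.21 + 0.84 + 2.7
 = 3.75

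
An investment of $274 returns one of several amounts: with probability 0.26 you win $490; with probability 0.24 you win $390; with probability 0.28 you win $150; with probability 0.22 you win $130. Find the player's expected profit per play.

17.6

E[payout] = 490·0.26 + 390·0.24 + 150·0.28 + 130·0.22
 = 127.4 + 93.6 + 42 + 28.6
 = 291.6
Net = 291.6 - 274 = 17.6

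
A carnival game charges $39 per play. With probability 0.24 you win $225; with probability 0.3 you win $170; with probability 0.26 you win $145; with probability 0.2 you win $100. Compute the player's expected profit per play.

123.7

E[payout] = 225·0.24 + 170·0.3 + 145·0.26 + 100·0.2
 = 54 + 51 + 37.7 + 20
 = 162.7
Net = 162.7 - 39 = 123.7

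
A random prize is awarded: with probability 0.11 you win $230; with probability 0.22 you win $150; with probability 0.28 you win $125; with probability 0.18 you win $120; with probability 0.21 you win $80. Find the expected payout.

131.7

E[payout] = 230·0.11 + 150·0.22 + 125·0.28 + 120·0.18 + 80·0.21
 = 25.3 + 33 + 35 + 21.6 + 16.8
 = 131.7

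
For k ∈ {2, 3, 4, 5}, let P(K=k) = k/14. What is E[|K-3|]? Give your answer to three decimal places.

E[|K-3|] = Σ |k-3|·P(K=k)
 = 1·1/7 + 0·3/14 + 1·2/7 + 2·5/14
 = 1/7 + 0 + 2/7 + 5/7
 = 8/7

1.143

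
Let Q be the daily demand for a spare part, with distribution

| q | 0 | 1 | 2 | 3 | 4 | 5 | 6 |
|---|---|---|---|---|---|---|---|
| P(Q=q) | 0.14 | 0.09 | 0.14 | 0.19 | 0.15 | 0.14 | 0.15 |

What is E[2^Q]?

E[2^Q] = Σ 2^q·P(Q=q)
 = 1·0.14 + 2·0.09 + 4·0.14 + 8·0.19 + 16·0.15 + 32·0.14 + 64·0.15
 = 0.14 + 0.18 + 0.56 + 1.52 + 2.4 + 4.48 + 9.6
 = 18.88

18.88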